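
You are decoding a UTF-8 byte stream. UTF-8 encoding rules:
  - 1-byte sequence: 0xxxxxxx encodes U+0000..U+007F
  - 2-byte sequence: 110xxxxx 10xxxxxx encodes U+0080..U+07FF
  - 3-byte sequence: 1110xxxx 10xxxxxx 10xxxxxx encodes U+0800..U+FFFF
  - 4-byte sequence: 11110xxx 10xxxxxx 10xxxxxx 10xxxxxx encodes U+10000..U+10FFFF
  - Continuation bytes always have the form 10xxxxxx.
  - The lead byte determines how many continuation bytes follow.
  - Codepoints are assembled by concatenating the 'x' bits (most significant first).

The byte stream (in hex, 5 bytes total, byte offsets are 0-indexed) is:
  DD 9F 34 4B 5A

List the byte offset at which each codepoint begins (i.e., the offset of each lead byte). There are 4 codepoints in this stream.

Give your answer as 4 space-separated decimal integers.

Answer: 0 2 3 4

Derivation:
Byte[0]=DD: 2-byte lead, need 1 cont bytes. acc=0x1D
Byte[1]=9F: continuation. acc=(acc<<6)|0x1F=0x75F
Completed: cp=U+075F (starts at byte 0)
Byte[2]=34: 1-byte ASCII. cp=U+0034
Byte[3]=4B: 1-byte ASCII. cp=U+004B
Byte[4]=5A: 1-byte ASCII. cp=U+005A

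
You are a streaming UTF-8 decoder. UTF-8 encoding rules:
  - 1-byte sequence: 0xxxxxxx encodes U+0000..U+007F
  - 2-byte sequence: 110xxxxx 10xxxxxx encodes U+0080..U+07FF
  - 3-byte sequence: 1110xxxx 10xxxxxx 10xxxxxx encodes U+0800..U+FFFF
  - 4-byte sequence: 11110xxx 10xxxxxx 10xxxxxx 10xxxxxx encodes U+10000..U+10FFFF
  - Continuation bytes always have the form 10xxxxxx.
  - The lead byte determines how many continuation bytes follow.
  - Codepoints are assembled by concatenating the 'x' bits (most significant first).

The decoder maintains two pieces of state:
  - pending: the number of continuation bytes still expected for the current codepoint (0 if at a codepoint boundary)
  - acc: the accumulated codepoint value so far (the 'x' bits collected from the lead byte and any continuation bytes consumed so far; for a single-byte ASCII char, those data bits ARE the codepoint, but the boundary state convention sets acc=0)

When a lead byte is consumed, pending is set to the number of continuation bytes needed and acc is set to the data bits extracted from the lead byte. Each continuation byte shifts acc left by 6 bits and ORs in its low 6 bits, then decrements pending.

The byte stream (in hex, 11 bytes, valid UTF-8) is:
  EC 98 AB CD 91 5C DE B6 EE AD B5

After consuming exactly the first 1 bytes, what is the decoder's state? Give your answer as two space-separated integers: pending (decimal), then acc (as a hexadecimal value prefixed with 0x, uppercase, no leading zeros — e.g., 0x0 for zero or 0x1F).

Byte[0]=EC: 3-byte lead. pending=2, acc=0xC

Answer: 2 0xC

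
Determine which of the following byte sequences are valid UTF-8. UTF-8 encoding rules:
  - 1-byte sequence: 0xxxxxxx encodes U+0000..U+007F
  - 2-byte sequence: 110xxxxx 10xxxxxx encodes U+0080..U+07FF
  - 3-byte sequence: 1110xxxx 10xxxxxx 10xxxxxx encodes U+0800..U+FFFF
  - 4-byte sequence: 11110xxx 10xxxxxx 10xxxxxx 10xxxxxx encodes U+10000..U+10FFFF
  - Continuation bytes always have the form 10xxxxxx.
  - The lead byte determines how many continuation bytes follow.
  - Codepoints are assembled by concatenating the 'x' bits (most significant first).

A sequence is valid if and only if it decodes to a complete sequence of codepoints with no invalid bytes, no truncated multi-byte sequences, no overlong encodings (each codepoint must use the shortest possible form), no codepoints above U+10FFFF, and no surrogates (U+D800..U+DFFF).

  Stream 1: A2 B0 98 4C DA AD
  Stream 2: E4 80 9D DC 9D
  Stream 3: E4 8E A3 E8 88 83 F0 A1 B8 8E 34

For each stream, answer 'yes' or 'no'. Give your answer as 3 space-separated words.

Stream 1: error at byte offset 0. INVALID
Stream 2: decodes cleanly. VALID
Stream 3: decodes cleanly. VALID

Answer: no yes yes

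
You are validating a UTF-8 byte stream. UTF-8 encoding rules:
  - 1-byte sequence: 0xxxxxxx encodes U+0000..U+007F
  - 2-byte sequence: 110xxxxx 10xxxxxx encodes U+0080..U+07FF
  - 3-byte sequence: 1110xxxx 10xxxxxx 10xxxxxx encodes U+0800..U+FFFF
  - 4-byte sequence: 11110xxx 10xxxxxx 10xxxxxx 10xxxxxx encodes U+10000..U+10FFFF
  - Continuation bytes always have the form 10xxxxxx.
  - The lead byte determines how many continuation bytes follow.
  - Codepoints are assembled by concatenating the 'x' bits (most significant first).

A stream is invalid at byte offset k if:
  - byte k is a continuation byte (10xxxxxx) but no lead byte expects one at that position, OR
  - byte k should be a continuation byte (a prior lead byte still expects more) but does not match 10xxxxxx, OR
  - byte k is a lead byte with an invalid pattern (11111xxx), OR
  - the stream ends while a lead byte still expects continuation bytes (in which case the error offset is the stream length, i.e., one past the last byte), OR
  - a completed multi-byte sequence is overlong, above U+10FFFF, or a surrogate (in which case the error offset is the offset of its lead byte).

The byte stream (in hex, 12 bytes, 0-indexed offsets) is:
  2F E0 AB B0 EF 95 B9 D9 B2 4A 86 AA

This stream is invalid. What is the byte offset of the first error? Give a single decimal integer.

Byte[0]=2F: 1-byte ASCII. cp=U+002F
Byte[1]=E0: 3-byte lead, need 2 cont bytes. acc=0x0
Byte[2]=AB: continuation. acc=(acc<<6)|0x2B=0x2B
Byte[3]=B0: continuation. acc=(acc<<6)|0x30=0xAF0
Completed: cp=U+0AF0 (starts at byte 1)
Byte[4]=EF: 3-byte lead, need 2 cont bytes. acc=0xF
Byte[5]=95: continuation. acc=(acc<<6)|0x15=0x3D5
Byte[6]=B9: continuation. acc=(acc<<6)|0x39=0xF579
Completed: cp=U+F579 (starts at byte 4)
Byte[7]=D9: 2-byte lead, need 1 cont bytes. acc=0x19
Byte[8]=B2: continuation. acc=(acc<<6)|0x32=0x672
Completed: cp=U+0672 (starts at byte 7)
Byte[9]=4A: 1-byte ASCII. cp=U+004A
Byte[10]=86: INVALID lead byte (not 0xxx/110x/1110/11110)

Answer: 10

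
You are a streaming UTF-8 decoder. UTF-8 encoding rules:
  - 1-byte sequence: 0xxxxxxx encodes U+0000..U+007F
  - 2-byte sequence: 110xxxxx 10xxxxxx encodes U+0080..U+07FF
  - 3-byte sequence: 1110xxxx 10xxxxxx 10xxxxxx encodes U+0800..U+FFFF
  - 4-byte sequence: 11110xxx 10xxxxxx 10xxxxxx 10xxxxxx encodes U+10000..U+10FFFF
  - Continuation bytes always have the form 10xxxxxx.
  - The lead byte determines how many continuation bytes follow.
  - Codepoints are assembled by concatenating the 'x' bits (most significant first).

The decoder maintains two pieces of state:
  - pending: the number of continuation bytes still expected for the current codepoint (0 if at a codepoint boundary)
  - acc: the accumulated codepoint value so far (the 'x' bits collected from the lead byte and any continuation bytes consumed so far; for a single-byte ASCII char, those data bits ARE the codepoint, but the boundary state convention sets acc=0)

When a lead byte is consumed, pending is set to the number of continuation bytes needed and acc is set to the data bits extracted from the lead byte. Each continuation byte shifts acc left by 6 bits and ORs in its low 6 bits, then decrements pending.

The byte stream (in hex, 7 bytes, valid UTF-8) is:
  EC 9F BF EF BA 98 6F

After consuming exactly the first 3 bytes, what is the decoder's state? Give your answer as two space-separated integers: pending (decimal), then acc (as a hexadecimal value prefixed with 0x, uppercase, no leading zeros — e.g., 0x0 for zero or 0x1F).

Byte[0]=EC: 3-byte lead. pending=2, acc=0xC
Byte[1]=9F: continuation. acc=(acc<<6)|0x1F=0x31F, pending=1
Byte[2]=BF: continuation. acc=(acc<<6)|0x3F=0xC7FF, pending=0

Answer: 0 0xC7FF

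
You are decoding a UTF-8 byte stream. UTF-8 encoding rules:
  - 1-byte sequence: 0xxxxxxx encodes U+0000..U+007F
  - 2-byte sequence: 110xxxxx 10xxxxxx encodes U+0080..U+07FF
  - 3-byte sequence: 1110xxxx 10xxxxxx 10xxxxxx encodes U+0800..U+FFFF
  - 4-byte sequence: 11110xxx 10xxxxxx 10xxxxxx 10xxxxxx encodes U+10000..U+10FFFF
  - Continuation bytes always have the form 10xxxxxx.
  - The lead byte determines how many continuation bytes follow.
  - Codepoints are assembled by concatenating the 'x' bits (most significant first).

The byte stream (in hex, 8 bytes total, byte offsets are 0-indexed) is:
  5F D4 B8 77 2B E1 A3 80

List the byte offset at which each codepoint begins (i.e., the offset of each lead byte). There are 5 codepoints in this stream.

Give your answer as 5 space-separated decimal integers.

Byte[0]=5F: 1-byte ASCII. cp=U+005F
Byte[1]=D4: 2-byte lead, need 1 cont bytes. acc=0x14
Byte[2]=B8: continuation. acc=(acc<<6)|0x38=0x538
Completed: cp=U+0538 (starts at byte 1)
Byte[3]=77: 1-byte ASCII. cp=U+0077
Byte[4]=2B: 1-byte ASCII. cp=U+002B
Byte[5]=E1: 3-byte lead, need 2 cont bytes. acc=0x1
Byte[6]=A3: continuation. acc=(acc<<6)|0x23=0x63
Byte[7]=80: continuation. acc=(acc<<6)|0x00=0x18C0
Completed: cp=U+18C0 (starts at byte 5)

Answer: 0 1 3 4 5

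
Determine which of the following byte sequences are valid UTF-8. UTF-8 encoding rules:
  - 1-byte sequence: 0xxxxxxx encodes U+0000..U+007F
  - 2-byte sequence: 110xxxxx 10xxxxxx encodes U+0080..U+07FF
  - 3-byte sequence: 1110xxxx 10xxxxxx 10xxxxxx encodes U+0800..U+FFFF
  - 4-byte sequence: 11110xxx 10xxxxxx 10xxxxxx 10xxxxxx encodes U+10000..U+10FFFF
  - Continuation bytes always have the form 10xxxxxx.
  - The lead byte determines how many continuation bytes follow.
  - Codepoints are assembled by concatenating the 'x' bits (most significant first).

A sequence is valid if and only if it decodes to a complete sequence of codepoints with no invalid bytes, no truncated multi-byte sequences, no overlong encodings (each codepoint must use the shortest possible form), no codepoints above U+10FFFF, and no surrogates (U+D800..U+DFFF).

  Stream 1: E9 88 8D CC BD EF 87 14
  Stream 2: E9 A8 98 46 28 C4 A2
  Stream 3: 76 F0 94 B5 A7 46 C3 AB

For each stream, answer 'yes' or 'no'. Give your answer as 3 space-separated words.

Answer: no yes yes

Derivation:
Stream 1: error at byte offset 7. INVALID
Stream 2: decodes cleanly. VALID
Stream 3: decodes cleanly. VALID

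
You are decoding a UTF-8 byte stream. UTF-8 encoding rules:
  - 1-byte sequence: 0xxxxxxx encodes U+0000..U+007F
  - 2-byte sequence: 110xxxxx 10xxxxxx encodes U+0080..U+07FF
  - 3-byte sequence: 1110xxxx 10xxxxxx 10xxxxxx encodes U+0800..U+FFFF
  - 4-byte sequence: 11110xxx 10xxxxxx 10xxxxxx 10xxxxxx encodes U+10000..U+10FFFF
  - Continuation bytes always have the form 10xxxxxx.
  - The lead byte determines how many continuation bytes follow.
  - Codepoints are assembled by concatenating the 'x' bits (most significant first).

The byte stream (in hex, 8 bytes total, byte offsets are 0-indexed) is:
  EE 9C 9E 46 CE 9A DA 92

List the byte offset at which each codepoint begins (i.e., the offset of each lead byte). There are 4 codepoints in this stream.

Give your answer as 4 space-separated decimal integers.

Answer: 0 3 4 6

Derivation:
Byte[0]=EE: 3-byte lead, need 2 cont bytes. acc=0xE
Byte[1]=9C: continuation. acc=(acc<<6)|0x1C=0x39C
Byte[2]=9E: continuation. acc=(acc<<6)|0x1E=0xE71E
Completed: cp=U+E71E (starts at byte 0)
Byte[3]=46: 1-byte ASCII. cp=U+0046
Byte[4]=CE: 2-byte lead, need 1 cont bytes. acc=0xE
Byte[5]=9A: continuation. acc=(acc<<6)|0x1A=0x39A
Completed: cp=U+039A (starts at byte 4)
Byte[6]=DA: 2-byte lead, need 1 cont bytes. acc=0x1A
Byte[7]=92: continuation. acc=(acc<<6)|0x12=0x692
Completed: cp=U+0692 (starts at byte 6)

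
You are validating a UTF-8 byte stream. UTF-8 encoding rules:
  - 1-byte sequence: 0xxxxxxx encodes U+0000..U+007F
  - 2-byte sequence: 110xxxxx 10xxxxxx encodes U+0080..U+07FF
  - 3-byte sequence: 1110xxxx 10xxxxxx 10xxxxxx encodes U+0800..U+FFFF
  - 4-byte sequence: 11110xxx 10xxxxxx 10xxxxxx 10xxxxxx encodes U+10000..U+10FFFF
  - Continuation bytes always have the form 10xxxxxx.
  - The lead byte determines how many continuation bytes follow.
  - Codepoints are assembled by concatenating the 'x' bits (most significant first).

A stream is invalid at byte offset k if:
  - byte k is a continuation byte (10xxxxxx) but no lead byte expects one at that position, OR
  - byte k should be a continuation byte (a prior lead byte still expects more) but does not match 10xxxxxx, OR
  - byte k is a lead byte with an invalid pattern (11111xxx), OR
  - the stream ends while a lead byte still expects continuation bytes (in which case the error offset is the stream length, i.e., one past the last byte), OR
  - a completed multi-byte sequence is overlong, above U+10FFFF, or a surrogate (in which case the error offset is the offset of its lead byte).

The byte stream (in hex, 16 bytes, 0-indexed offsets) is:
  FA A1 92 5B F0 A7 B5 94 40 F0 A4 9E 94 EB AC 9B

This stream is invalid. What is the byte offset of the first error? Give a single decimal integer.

Byte[0]=FA: INVALID lead byte (not 0xxx/110x/1110/11110)

Answer: 0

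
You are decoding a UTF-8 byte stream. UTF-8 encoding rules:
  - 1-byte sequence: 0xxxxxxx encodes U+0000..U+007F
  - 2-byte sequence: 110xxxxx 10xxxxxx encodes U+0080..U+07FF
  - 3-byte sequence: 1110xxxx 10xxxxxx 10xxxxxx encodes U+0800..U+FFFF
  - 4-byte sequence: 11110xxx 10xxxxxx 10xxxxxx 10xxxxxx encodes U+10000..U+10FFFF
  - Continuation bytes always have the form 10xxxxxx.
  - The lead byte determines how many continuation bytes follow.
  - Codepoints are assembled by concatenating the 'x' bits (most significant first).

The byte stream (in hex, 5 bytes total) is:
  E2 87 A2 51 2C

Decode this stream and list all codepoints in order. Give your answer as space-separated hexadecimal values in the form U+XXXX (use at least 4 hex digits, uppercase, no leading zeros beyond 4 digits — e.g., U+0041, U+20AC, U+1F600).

Byte[0]=E2: 3-byte lead, need 2 cont bytes. acc=0x2
Byte[1]=87: continuation. acc=(acc<<6)|0x07=0x87
Byte[2]=A2: continuation. acc=(acc<<6)|0x22=0x21E2
Completed: cp=U+21E2 (starts at byte 0)
Byte[3]=51: 1-byte ASCII. cp=U+0051
Byte[4]=2C: 1-byte ASCII. cp=U+002C

Answer: U+21E2 U+0051 U+002C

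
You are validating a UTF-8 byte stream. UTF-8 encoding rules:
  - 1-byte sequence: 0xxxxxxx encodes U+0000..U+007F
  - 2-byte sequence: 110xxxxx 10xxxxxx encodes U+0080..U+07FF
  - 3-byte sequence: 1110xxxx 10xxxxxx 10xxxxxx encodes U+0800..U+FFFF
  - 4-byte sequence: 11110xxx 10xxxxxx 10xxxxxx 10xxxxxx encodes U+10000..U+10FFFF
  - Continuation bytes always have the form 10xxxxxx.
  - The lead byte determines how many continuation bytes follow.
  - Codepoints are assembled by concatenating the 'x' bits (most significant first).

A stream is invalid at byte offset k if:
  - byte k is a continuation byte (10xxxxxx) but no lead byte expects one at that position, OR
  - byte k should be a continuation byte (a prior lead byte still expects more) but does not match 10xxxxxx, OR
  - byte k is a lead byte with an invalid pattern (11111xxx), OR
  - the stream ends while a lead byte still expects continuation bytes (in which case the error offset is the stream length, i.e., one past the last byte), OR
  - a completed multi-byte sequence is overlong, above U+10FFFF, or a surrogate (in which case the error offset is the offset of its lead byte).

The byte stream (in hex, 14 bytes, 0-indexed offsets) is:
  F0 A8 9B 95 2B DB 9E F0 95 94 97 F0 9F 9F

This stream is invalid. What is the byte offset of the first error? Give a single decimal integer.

Answer: 14

Derivation:
Byte[0]=F0: 4-byte lead, need 3 cont bytes. acc=0x0
Byte[1]=A8: continuation. acc=(acc<<6)|0x28=0x28
Byte[2]=9B: continuation. acc=(acc<<6)|0x1B=0xA1B
Byte[3]=95: continuation. acc=(acc<<6)|0x15=0x286D5
Completed: cp=U+286D5 (starts at byte 0)
Byte[4]=2B: 1-byte ASCII. cp=U+002B
Byte[5]=DB: 2-byte lead, need 1 cont bytes. acc=0x1B
Byte[6]=9E: continuation. acc=(acc<<6)|0x1E=0x6DE
Completed: cp=U+06DE (starts at byte 5)
Byte[7]=F0: 4-byte lead, need 3 cont bytes. acc=0x0
Byte[8]=95: continuation. acc=(acc<<6)|0x15=0x15
Byte[9]=94: continuation. acc=(acc<<6)|0x14=0x554
Byte[10]=97: continuation. acc=(acc<<6)|0x17=0x15517
Completed: cp=U+15517 (starts at byte 7)
Byte[11]=F0: 4-byte lead, need 3 cont bytes. acc=0x0
Byte[12]=9F: continuation. acc=(acc<<6)|0x1F=0x1F
Byte[13]=9F: continuation. acc=(acc<<6)|0x1F=0x7DF
Byte[14]: stream ended, expected continuation. INVALID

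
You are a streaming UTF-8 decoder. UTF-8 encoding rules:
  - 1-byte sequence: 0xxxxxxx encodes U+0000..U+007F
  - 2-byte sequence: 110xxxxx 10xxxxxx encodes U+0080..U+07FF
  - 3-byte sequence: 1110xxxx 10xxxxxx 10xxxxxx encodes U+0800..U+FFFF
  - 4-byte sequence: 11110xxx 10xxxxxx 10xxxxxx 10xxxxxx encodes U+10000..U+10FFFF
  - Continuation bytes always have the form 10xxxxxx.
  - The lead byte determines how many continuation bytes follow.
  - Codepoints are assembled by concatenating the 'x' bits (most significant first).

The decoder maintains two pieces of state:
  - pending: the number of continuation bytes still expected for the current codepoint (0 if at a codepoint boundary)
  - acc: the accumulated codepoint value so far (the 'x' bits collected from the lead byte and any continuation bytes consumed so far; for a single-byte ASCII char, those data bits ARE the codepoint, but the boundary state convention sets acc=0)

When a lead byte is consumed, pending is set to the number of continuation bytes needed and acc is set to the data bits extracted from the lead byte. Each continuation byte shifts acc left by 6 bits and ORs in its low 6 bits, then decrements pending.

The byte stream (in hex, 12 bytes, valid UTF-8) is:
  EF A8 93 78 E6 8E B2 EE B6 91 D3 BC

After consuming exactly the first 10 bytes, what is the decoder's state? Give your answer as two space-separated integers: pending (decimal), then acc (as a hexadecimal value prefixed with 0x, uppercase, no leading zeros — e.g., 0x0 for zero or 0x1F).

Answer: 0 0xED91

Derivation:
Byte[0]=EF: 3-byte lead. pending=2, acc=0xF
Byte[1]=A8: continuation. acc=(acc<<6)|0x28=0x3E8, pending=1
Byte[2]=93: continuation. acc=(acc<<6)|0x13=0xFA13, pending=0
Byte[3]=78: 1-byte. pending=0, acc=0x0
Byte[4]=E6: 3-byte lead. pending=2, acc=0x6
Byte[5]=8E: continuation. acc=(acc<<6)|0x0E=0x18E, pending=1
Byte[6]=B2: continuation. acc=(acc<<6)|0x32=0x63B2, pending=0
Byte[7]=EE: 3-byte lead. pending=2, acc=0xE
Byte[8]=B6: continuation. acc=(acc<<6)|0x36=0x3B6, pending=1
Byte[9]=91: continuation. acc=(acc<<6)|0x11=0xED91, pending=0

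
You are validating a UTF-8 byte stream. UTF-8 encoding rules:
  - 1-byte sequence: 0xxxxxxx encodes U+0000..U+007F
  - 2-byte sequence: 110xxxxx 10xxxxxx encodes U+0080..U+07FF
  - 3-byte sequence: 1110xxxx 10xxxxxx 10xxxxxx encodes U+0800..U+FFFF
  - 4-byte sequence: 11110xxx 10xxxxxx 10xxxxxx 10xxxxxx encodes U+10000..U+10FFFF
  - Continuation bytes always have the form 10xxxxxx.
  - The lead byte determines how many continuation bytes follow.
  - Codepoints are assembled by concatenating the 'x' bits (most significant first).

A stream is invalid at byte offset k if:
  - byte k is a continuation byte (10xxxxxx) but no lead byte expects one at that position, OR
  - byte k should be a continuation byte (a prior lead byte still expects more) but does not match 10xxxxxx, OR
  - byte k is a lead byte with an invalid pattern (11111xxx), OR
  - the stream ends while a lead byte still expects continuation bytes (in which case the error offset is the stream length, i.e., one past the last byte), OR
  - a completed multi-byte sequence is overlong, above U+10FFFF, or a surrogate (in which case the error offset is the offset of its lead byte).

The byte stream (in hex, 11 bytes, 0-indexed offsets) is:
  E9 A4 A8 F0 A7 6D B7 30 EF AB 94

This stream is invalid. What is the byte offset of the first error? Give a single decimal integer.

Byte[0]=E9: 3-byte lead, need 2 cont bytes. acc=0x9
Byte[1]=A4: continuation. acc=(acc<<6)|0x24=0x264
Byte[2]=A8: continuation. acc=(acc<<6)|0x28=0x9928
Completed: cp=U+9928 (starts at byte 0)
Byte[3]=F0: 4-byte lead, need 3 cont bytes. acc=0x0
Byte[4]=A7: continuation. acc=(acc<<6)|0x27=0x27
Byte[5]=6D: expected 10xxxxxx continuation. INVALID

Answer: 5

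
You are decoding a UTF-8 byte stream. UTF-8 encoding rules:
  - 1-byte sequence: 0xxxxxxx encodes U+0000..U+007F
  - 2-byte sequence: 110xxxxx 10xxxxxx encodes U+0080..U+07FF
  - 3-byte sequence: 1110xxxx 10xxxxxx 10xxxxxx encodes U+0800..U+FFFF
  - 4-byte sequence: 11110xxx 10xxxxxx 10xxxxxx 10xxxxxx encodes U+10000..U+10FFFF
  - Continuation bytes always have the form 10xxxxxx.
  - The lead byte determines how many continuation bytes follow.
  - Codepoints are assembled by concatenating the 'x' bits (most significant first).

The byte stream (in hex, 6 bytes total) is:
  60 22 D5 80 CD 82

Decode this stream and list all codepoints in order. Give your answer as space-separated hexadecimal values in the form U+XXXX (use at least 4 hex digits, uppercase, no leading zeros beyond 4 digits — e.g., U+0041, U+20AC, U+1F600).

Answer: U+0060 U+0022 U+0540 U+0342

Derivation:
Byte[0]=60: 1-byte ASCII. cp=U+0060
Byte[1]=22: 1-byte ASCII. cp=U+0022
Byte[2]=D5: 2-byte lead, need 1 cont bytes. acc=0x15
Byte[3]=80: continuation. acc=(acc<<6)|0x00=0x540
Completed: cp=U+0540 (starts at byte 2)
Byte[4]=CD: 2-byte lead, need 1 cont bytes. acc=0xD
Byte[5]=82: continuation. acc=(acc<<6)|0x02=0x342
Completed: cp=U+0342 (starts at byte 4)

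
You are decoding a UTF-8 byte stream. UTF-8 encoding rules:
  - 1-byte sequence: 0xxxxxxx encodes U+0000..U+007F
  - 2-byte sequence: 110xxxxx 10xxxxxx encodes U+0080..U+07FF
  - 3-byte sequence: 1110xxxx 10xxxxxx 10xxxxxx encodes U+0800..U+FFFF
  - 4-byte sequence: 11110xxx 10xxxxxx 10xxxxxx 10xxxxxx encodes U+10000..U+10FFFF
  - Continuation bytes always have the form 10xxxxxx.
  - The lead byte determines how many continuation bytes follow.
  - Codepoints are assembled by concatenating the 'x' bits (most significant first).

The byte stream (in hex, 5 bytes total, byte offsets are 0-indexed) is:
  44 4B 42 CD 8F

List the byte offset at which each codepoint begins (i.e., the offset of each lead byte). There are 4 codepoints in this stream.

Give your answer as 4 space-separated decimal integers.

Answer: 0 1 2 3

Derivation:
Byte[0]=44: 1-byte ASCII. cp=U+0044
Byte[1]=4B: 1-byte ASCII. cp=U+004B
Byte[2]=42: 1-byte ASCII. cp=U+0042
Byte[3]=CD: 2-byte lead, need 1 cont bytes. acc=0xD
Byte[4]=8F: continuation. acc=(acc<<6)|0x0F=0x34F
Completed: cp=U+034F (starts at byte 3)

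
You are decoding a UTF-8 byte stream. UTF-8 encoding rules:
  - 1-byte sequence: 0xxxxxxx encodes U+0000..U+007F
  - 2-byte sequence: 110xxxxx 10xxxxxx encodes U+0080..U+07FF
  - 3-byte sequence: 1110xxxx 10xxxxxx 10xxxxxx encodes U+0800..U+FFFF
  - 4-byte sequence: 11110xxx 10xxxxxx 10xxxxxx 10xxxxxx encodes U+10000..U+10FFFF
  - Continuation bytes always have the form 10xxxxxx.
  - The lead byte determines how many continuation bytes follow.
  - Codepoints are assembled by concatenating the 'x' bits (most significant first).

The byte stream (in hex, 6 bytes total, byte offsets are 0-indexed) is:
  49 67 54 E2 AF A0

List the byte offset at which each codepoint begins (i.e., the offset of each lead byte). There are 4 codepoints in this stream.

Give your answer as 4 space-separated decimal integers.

Answer: 0 1 2 3

Derivation:
Byte[0]=49: 1-byte ASCII. cp=U+0049
Byte[1]=67: 1-byte ASCII. cp=U+0067
Byte[2]=54: 1-byte ASCII. cp=U+0054
Byte[3]=E2: 3-byte lead, need 2 cont bytes. acc=0x2
Byte[4]=AF: continuation. acc=(acc<<6)|0x2F=0xAF
Byte[5]=A0: continuation. acc=(acc<<6)|0x20=0x2BE0
Completed: cp=U+2BE0 (starts at byte 3)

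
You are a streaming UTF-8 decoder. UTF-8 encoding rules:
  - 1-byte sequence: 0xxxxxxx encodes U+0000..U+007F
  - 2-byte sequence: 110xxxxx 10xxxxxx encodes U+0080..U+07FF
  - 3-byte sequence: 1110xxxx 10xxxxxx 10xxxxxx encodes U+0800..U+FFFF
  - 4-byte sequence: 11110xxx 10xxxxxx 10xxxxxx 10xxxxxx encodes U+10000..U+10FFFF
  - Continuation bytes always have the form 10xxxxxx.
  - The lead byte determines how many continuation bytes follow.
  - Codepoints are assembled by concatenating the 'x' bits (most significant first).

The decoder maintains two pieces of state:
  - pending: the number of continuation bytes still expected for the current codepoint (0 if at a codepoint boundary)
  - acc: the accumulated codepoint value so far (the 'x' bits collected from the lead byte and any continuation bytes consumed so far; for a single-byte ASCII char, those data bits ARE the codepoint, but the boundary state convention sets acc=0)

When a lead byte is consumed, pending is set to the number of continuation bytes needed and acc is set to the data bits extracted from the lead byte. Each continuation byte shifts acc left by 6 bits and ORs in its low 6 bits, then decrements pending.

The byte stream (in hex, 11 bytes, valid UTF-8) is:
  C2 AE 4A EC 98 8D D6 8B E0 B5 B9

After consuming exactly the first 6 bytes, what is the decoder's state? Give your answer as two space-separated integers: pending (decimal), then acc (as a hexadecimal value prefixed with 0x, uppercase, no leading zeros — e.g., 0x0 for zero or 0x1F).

Byte[0]=C2: 2-byte lead. pending=1, acc=0x2
Byte[1]=AE: continuation. acc=(acc<<6)|0x2E=0xAE, pending=0
Byte[2]=4A: 1-byte. pending=0, acc=0x0
Byte[3]=EC: 3-byte lead. pending=2, acc=0xC
Byte[4]=98: continuation. acc=(acc<<6)|0x18=0x318, pending=1
Byte[5]=8D: continuation. acc=(acc<<6)|0x0D=0xC60D, pending=0

Answer: 0 0xC60D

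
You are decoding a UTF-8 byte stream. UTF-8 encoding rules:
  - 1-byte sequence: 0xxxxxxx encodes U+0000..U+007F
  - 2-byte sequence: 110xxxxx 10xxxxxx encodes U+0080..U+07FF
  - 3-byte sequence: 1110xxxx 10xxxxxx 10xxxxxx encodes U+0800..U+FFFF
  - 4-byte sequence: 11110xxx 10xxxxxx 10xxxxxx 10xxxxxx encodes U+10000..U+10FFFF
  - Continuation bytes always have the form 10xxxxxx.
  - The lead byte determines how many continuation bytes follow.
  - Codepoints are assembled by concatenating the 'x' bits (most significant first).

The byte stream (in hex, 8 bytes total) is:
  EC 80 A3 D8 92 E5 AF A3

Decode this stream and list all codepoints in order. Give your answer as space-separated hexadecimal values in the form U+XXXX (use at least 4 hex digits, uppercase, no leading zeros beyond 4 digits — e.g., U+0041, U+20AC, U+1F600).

Byte[0]=EC: 3-byte lead, need 2 cont bytes. acc=0xC
Byte[1]=80: continuation. acc=(acc<<6)|0x00=0x300
Byte[2]=A3: continuation. acc=(acc<<6)|0x23=0xC023
Completed: cp=U+C023 (starts at byte 0)
Byte[3]=D8: 2-byte lead, need 1 cont bytes. acc=0x18
Byte[4]=92: continuation. acc=(acc<<6)|0x12=0x612
Completed: cp=U+0612 (starts at byte 3)
Byte[5]=E5: 3-byte lead, need 2 cont bytes. acc=0x5
Byte[6]=AF: continuation. acc=(acc<<6)|0x2F=0x16F
Byte[7]=A3: continuation. acc=(acc<<6)|0x23=0x5BE3
Completed: cp=U+5BE3 (starts at byte 5)

Answer: U+C023 U+0612 U+5BE3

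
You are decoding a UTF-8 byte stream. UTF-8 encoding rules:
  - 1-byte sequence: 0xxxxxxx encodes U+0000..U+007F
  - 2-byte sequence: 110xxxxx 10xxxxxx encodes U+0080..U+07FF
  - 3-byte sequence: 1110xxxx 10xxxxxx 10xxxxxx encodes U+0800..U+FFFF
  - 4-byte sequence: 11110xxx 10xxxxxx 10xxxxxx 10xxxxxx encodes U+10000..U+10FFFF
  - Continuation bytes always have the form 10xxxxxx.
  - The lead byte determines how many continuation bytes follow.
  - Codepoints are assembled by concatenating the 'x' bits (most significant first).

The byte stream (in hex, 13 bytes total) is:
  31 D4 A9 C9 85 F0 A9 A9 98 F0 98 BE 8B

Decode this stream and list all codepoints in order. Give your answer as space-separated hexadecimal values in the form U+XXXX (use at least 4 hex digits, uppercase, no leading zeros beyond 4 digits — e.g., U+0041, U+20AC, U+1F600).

Answer: U+0031 U+0529 U+0245 U+29A58 U+18F8B

Derivation:
Byte[0]=31: 1-byte ASCII. cp=U+0031
Byte[1]=D4: 2-byte lead, need 1 cont bytes. acc=0x14
Byte[2]=A9: continuation. acc=(acc<<6)|0x29=0x529
Completed: cp=U+0529 (starts at byte 1)
Byte[3]=C9: 2-byte lead, need 1 cont bytes. acc=0x9
Byte[4]=85: continuation. acc=(acc<<6)|0x05=0x245
Completed: cp=U+0245 (starts at byte 3)
Byte[5]=F0: 4-byte lead, need 3 cont bytes. acc=0x0
Byte[6]=A9: continuation. acc=(acc<<6)|0x29=0x29
Byte[7]=A9: continuation. acc=(acc<<6)|0x29=0xA69
Byte[8]=98: continuation. acc=(acc<<6)|0x18=0x29A58
Completed: cp=U+29A58 (starts at byte 5)
Byte[9]=F0: 4-byte lead, need 3 cont bytes. acc=0x0
Byte[10]=98: continuation. acc=(acc<<6)|0x18=0x18
Byte[11]=BE: continuation. acc=(acc<<6)|0x3E=0x63E
Byte[12]=8B: continuation. acc=(acc<<6)|0x0B=0x18F8B
Completed: cp=U+18F8B (starts at byte 9)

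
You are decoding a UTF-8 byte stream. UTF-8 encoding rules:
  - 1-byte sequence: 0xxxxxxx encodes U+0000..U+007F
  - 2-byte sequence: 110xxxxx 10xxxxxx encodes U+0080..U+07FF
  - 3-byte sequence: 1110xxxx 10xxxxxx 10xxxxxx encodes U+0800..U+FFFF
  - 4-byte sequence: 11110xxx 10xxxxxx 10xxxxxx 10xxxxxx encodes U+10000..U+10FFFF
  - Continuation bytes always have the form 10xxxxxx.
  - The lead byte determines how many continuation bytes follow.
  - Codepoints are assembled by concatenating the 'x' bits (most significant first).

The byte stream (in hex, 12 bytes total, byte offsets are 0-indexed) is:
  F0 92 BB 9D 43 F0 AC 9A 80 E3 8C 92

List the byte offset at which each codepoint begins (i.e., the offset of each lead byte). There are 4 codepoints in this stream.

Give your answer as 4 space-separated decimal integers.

Byte[0]=F0: 4-byte lead, need 3 cont bytes. acc=0x0
Byte[1]=92: continuation. acc=(acc<<6)|0x12=0x12
Byte[2]=BB: continuation. acc=(acc<<6)|0x3B=0x4BB
Byte[3]=9D: continuation. acc=(acc<<6)|0x1D=0x12EDD
Completed: cp=U+12EDD (starts at byte 0)
Byte[4]=43: 1-byte ASCII. cp=U+0043
Byte[5]=F0: 4-byte lead, need 3 cont bytes. acc=0x0
Byte[6]=AC: continuation. acc=(acc<<6)|0x2C=0x2C
Byte[7]=9A: continuation. acc=(acc<<6)|0x1A=0xB1A
Byte[8]=80: continuation. acc=(acc<<6)|0x00=0x2C680
Completed: cp=U+2C680 (starts at byte 5)
Byte[9]=E3: 3-byte lead, need 2 cont bytes. acc=0x3
Byte[10]=8C: continuation. acc=(acc<<6)|0x0C=0xCC
Byte[11]=92: continuation. acc=(acc<<6)|0x12=0x3312
Completed: cp=U+3312 (starts at byte 9)

Answer: 0 4 5 9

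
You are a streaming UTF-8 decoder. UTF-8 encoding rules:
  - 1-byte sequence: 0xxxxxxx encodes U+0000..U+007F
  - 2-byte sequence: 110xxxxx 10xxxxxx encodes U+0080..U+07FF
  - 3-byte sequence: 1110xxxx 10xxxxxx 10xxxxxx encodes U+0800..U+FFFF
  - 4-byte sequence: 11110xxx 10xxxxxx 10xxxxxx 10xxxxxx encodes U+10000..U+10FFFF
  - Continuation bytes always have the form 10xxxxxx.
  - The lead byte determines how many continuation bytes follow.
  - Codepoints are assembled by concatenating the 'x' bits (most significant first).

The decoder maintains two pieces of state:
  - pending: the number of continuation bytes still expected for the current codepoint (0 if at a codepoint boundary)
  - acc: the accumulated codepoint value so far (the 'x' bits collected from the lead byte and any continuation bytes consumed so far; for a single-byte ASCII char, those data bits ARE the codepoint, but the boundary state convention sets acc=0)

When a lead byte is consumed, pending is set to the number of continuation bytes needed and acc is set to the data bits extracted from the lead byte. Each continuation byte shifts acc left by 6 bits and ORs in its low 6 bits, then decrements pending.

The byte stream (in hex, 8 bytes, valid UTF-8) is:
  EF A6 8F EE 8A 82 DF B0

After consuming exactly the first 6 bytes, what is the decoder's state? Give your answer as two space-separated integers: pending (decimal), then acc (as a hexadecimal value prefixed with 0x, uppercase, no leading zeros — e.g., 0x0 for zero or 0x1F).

Byte[0]=EF: 3-byte lead. pending=2, acc=0xF
Byte[1]=A6: continuation. acc=(acc<<6)|0x26=0x3E6, pending=1
Byte[2]=8F: continuation. acc=(acc<<6)|0x0F=0xF98F, pending=0
Byte[3]=EE: 3-byte lead. pending=2, acc=0xE
Byte[4]=8A: continuation. acc=(acc<<6)|0x0A=0x38A, pending=1
Byte[5]=82: continuation. acc=(acc<<6)|0x02=0xE282, pending=0

Answer: 0 0xE282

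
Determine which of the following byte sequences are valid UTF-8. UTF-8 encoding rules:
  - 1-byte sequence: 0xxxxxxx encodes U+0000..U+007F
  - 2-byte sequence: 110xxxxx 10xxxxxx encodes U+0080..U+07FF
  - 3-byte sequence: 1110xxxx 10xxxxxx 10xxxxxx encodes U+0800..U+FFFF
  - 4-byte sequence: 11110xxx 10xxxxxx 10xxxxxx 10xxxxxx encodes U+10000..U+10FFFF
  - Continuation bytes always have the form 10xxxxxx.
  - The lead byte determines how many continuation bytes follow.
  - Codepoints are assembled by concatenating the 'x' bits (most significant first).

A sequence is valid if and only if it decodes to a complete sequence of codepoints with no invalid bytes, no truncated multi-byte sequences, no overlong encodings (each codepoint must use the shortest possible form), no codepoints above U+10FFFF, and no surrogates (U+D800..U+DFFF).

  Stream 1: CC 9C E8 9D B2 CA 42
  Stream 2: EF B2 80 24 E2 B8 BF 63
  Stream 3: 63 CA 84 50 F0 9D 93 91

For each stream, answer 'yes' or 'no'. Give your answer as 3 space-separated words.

Answer: no yes yes

Derivation:
Stream 1: error at byte offset 6. INVALID
Stream 2: decodes cleanly. VALID
Stream 3: decodes cleanly. VALID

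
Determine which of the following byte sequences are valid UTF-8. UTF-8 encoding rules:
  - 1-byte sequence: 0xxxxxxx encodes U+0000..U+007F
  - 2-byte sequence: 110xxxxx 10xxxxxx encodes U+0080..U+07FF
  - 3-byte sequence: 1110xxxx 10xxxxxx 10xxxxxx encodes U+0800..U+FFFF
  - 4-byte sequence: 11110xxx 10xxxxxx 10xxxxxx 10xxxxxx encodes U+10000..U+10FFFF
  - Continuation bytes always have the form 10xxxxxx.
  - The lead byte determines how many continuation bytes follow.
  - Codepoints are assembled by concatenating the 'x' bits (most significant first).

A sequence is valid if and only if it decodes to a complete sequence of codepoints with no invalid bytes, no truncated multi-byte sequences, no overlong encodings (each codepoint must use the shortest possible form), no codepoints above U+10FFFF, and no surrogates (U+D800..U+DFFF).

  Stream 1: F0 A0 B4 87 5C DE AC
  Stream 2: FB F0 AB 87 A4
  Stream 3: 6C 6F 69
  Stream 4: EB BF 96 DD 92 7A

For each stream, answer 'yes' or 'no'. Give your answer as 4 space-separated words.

Stream 1: decodes cleanly. VALID
Stream 2: error at byte offset 0. INVALID
Stream 3: decodes cleanly. VALID
Stream 4: decodes cleanly. VALID

Answer: yes no yes yes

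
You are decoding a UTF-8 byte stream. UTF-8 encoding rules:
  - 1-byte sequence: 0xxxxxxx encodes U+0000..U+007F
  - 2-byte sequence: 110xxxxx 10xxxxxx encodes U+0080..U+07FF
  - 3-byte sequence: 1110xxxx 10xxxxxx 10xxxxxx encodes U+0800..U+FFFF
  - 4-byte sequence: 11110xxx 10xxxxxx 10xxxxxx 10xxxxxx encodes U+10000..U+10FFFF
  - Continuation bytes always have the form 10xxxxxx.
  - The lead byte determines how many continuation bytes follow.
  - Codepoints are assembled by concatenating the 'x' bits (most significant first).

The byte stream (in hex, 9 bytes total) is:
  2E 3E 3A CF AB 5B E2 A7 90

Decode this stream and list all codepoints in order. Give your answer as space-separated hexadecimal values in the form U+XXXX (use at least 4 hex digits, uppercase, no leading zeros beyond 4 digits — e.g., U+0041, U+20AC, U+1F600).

Answer: U+002E U+003E U+003A U+03EB U+005B U+29D0

Derivation:
Byte[0]=2E: 1-byte ASCII. cp=U+002E
Byte[1]=3E: 1-byte ASCII. cp=U+003E
Byte[2]=3A: 1-byte ASCII. cp=U+003A
Byte[3]=CF: 2-byte lead, need 1 cont bytes. acc=0xF
Byte[4]=AB: continuation. acc=(acc<<6)|0x2B=0x3EB
Completed: cp=U+03EB (starts at byte 3)
Byte[5]=5B: 1-byte ASCII. cp=U+005B
Byte[6]=E2: 3-byte lead, need 2 cont bytes. acc=0x2
Byte[7]=A7: continuation. acc=(acc<<6)|0x27=0xA7
Byte[8]=90: continuation. acc=(acc<<6)|0x10=0x29D0
Completed: cp=U+29D0 (starts at byte 6)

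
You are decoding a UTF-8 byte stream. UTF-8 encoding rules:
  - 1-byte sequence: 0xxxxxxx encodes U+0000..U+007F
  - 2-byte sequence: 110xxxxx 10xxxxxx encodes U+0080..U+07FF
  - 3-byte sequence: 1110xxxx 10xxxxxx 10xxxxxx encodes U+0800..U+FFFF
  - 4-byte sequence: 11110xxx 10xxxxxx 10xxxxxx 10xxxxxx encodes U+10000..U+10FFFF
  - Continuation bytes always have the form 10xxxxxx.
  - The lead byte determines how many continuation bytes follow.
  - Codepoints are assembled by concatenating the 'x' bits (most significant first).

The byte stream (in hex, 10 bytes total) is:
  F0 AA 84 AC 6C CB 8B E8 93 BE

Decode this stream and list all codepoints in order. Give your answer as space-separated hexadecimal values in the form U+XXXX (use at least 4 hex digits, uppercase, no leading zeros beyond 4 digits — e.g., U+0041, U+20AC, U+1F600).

Byte[0]=F0: 4-byte lead, need 3 cont bytes. acc=0x0
Byte[1]=AA: continuation. acc=(acc<<6)|0x2A=0x2A
Byte[2]=84: continuation. acc=(acc<<6)|0x04=0xA84
Byte[3]=AC: continuation. acc=(acc<<6)|0x2C=0x2A12C
Completed: cp=U+2A12C (starts at byte 0)
Byte[4]=6C: 1-byte ASCII. cp=U+006C
Byte[5]=CB: 2-byte lead, need 1 cont bytes. acc=0xB
Byte[6]=8B: continuation. acc=(acc<<6)|0x0B=0x2CB
Completed: cp=U+02CB (starts at byte 5)
Byte[7]=E8: 3-byte lead, need 2 cont bytes. acc=0x8
Byte[8]=93: continuation. acc=(acc<<6)|0x13=0x213
Byte[9]=BE: continuation. acc=(acc<<6)|0x3E=0x84FE
Completed: cp=U+84FE (starts at byte 7)

Answer: U+2A12C U+006C U+02CB U+84FE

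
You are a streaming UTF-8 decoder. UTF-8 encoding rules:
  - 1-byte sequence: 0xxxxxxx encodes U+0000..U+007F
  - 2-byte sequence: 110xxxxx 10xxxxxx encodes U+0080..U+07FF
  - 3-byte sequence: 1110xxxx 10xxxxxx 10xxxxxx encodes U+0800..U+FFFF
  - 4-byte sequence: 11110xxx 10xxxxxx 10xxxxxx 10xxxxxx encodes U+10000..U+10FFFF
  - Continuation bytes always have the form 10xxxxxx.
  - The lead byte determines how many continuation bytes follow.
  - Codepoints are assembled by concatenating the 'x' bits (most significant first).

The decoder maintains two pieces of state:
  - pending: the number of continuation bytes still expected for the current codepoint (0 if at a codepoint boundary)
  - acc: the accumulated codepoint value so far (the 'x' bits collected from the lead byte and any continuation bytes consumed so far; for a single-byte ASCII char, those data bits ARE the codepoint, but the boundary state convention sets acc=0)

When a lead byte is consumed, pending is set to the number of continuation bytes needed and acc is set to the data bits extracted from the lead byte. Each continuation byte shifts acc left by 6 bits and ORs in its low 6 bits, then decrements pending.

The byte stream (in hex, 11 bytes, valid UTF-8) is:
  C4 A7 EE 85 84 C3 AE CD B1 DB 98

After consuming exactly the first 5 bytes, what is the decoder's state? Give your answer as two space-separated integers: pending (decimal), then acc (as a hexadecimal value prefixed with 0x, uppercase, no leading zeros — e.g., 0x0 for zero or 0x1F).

Byte[0]=C4: 2-byte lead. pending=1, acc=0x4
Byte[1]=A7: continuation. acc=(acc<<6)|0x27=0x127, pending=0
Byte[2]=EE: 3-byte lead. pending=2, acc=0xE
Byte[3]=85: continuation. acc=(acc<<6)|0x05=0x385, pending=1
Byte[4]=84: continuation. acc=(acc<<6)|0x04=0xE144, pending=0

Answer: 0 0xE144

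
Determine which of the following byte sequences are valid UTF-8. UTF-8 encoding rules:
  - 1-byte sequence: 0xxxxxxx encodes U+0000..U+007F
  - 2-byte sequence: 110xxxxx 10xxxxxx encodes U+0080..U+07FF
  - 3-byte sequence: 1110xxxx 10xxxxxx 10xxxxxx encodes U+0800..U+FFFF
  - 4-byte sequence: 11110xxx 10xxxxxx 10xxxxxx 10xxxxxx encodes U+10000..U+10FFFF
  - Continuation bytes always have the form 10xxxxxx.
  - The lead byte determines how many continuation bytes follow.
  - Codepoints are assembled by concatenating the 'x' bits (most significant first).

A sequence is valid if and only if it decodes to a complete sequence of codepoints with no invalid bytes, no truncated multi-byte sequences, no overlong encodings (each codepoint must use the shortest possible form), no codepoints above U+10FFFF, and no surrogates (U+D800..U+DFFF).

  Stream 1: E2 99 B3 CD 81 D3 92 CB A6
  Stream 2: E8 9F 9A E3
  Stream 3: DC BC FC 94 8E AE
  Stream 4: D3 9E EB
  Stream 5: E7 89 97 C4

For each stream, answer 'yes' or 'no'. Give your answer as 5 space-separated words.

Stream 1: decodes cleanly. VALID
Stream 2: error at byte offset 4. INVALID
Stream 3: error at byte offset 2. INVALID
Stream 4: error at byte offset 3. INVALID
Stream 5: error at byte offset 4. INVALID

Answer: yes no no no no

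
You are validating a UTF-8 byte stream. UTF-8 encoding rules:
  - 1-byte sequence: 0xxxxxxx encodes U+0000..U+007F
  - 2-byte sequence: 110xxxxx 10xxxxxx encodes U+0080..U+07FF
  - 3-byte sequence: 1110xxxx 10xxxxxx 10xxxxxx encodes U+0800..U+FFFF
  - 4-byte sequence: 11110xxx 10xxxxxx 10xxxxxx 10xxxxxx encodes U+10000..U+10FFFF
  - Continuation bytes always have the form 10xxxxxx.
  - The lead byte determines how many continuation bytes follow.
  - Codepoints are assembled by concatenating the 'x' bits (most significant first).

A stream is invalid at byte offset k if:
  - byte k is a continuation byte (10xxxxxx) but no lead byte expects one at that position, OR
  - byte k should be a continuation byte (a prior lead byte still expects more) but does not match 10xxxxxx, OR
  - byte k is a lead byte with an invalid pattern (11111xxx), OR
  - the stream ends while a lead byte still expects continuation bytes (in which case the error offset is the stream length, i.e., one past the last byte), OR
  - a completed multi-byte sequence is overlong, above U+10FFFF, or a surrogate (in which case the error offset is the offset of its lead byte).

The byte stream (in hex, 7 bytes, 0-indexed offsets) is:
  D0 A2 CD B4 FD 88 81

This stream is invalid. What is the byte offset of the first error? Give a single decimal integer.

Byte[0]=D0: 2-byte lead, need 1 cont bytes. acc=0x10
Byte[1]=A2: continuation. acc=(acc<<6)|0x22=0x422
Completed: cp=U+0422 (starts at byte 0)
Byte[2]=CD: 2-byte lead, need 1 cont bytes. acc=0xD
Byte[3]=B4: continuation. acc=(acc<<6)|0x34=0x374
Completed: cp=U+0374 (starts at byte 2)
Byte[4]=FD: INVALID lead byte (not 0xxx/110x/1110/11110)

Answer: 4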